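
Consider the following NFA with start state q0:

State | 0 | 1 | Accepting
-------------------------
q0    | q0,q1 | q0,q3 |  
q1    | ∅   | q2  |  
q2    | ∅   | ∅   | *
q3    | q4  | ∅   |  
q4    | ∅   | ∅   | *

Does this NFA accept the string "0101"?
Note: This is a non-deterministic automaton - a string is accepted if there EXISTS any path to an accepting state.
Track the set of states the NFA could be in: start {q0}
Read '0': {q0} → {q0, q1}
Read '1': {q0, q1} → {q0, q2, q3}
Read '0': {q0, q2, q3} → {q0, q1, q4}
Read '1': {q0, q1, q4} → {q0, q2, q3}
Final set {q0, q2, q3} contains accepting state(s) {q2} → accepted.

Final answer: Yes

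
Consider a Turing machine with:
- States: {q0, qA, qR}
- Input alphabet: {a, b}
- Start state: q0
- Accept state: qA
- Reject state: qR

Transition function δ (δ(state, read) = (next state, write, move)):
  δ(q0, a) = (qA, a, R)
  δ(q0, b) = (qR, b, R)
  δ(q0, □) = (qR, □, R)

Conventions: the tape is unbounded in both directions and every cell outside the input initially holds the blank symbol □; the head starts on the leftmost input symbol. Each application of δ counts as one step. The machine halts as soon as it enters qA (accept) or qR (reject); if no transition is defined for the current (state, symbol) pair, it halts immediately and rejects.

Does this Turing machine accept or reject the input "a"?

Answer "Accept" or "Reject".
Step 0: [q0]a (head at position 0)
Step 1: δ(q0, a) = (qA, a, R)  ⊢  a[qA]□ (head at position 1)
The machine is in qA, so it halts and accepts.

Final answer: Accept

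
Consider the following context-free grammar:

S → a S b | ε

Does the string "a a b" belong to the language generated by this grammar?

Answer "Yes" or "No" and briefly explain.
Every derivation applies S → a S b some number n of times and then S → ε, producing a^n b^n with equally many a's and b's. The string a a b has two a's but only one b, so it cannot be derived.

Final answer: No - no valid derivation exists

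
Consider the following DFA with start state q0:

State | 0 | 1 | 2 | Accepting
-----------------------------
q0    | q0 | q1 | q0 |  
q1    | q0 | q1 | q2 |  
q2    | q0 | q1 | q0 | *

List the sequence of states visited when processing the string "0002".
q0 → q0 → q0 → q0 → q0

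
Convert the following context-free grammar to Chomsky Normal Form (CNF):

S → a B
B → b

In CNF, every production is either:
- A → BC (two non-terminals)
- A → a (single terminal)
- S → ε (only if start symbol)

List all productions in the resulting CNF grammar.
The grammar has no ε-productions or unit productions to eliminate.
S → a B has terminal a in a right-hand side of length ≥ 2: introduce T_a → a and use T_a in place of a.
B → b is already in CNF (single terminal) – keep it.
S → a B becomes S → T_a B.
Resulting CNF grammar (3 productions): T_a → a; B → b; S → T_a B

Final answer: T_a → a; B → b; S → T_a B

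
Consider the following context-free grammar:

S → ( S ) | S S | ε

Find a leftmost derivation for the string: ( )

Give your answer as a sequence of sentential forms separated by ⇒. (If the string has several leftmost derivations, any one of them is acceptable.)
Start with S.
Step 1: the leftmost non-terminal is S; apply S → ( S ):  ( S )
Step 2: the leftmost non-terminal is S; apply S → ε:  ( )

Final answer: S ⇒ ( S ) ⇒ ( )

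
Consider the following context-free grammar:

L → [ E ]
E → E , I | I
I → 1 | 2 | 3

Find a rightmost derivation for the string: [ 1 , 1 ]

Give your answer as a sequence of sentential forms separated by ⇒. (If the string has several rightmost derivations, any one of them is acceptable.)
Start with L.
Step 1: the rightmost non-terminal is L; apply L → [ E ]:  [ E ]
Step 2: the rightmost non-terminal is E; apply E → E , I:  [ E , I ]
Step 3: the rightmost non-terminal is I; apply I → 1:  [ E , 1 ]
Step 4: the rightmost non-terminal is E; apply E → I:  [ I , 1 ]
Step 5: the rightmost non-terminal is I; apply I → 1:  [ 1 , 1 ]

Final answer: L ⇒ [ E ] ⇒ [ E , I ] ⇒ [ E , 1 ] ⇒ [ I , 1 ] ⇒ [ 1 , 1 ]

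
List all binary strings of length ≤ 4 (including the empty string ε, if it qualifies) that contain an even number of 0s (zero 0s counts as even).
Checking every binary string of length 0 to 4:
  Length 0: accepted: ε | rejected: (none)
  Length 1: accepted: 1 | rejected: 0
  Length 2: accepted: 00, 11 | rejected: 01, 10
  Length 3: accepted: 001, 010, 100, 111 | rejected: 000, 011, 101, 110
  Length 4: accepted: 0000, 0011, 0101, 0110, 1001, 1010, 1100, 1111 | rejected: 0001, 0010, 0100, 0111, 1000, 1011, 1101, 1110
Total: 16 string(s).

Final answer: ε, 1, 00, 11, 001, 010, 100, 111, 0000, 0011, 0101, 0110, 1001, 1010, 1100, 1111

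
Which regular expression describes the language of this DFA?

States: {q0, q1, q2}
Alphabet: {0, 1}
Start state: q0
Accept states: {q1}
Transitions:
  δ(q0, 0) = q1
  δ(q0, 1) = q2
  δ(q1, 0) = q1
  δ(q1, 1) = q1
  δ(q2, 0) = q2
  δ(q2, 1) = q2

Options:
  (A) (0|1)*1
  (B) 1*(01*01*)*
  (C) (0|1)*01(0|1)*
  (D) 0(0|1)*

Testing sample strings against the DFA:
  '0101' -> accepted
  '111' -> rejected
  '11' -> rejected
  '11' -> rejected
Checking each option for a counterexample:
  (A) (0|1)*1: '0' is accepted by the DFA but does not match the regex → eliminated
  (B) 1*(01*01*)*: ε is rejected by the DFA but matches the regex → eliminated
  (C) (0|1)*01(0|1)*: '0' is accepted by the DFA but does not match the regex → eliminated
  (D) 0(0|1)*: agrees with the DFA on all strings of length ≤ 4
Only (D) 0(0|1)* is consistent with the DFA.

Final answer: (D) 0(0|1)*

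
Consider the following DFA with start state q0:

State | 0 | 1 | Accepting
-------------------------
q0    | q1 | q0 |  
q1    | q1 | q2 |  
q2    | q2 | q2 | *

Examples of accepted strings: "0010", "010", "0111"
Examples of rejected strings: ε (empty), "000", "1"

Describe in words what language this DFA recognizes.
binary strings containing '01' as a substring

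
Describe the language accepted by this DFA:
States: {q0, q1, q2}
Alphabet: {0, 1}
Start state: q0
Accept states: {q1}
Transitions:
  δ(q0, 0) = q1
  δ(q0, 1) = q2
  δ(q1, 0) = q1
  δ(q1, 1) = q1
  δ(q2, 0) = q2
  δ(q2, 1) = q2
Analyzing the DFA structure:
Start state: q0
Accept states: {q1}
Interpreting what each state remembers (checking against the transitions):
  q0: nothing has been read yet
  q1: the first symbol was 0
  q2: the first symbol was 1 (trap state)
  δ(q0, 0): in q0 (nothing has been read yet), after reading 0 we have: the first symbol was 0 → q1
  δ(q0, 1): in q0 (nothing has been read yet), after reading 1 we have: the first symbol was 1 (trap state) → q2
  δ(q1, 0): in q1 (the first symbol was 0), after reading 0 we have: the first symbol was 0 → q1
  δ(q1, 1): in q1 (the first symbol was 0), after reading 1 we have: the first symbol was 0 → q1
  δ(q2, 0): in q2 (the first symbol was 1 (trap state)), after reading 0 we have: the first symbol was 1 (trap state) → q2
  δ(q2, 1): in q2 (the first symbol was 1 (trap state)), after reading 1 we have: the first symbol was 1 (trap state) → q2
A string is accepted iff it ends in {q1}, i.e. the first symbol was 0.
Language: All binary strings starting with 0

Final answer: All binary strings starting with 0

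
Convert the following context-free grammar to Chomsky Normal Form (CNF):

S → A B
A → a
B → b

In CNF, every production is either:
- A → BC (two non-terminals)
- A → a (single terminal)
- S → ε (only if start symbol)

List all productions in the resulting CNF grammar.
The grammar has no ε-productions or unit productions to eliminate.
S → A B is already in CNF (two non-terminals) – keep it.
A → a is already in CNF (single terminal) – keep it.
B → b is already in CNF (single terminal) – keep it.
Resulting CNF grammar (3 productions): A → a; B → b; S → A B

Final answer: A → a; B → b; S → A B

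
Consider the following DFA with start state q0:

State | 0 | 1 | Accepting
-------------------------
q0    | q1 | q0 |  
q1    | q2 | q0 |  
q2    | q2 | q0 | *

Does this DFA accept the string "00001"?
Start in q0.
Read '0': q0 → q1
Read '0': q1 → q2
Read '0': q2 → q2
Read '0': q2 → q2
Read '1': q2 → q0
Final state q0 is not accepting, so the string is rejected.

Final answer: No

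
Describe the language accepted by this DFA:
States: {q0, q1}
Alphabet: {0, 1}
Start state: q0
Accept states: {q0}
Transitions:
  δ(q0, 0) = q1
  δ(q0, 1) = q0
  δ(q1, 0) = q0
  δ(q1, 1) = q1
Analyzing the DFA structure:
Start state: q0
Accept states: {q0}
Interpreting what each state remembers (checking against the transitions):
  q0: an even number of 0s has been read so far
  q1: an odd number of 0s has been read so far
  δ(q0, 0): in q0 (an even number of 0s has been read so far), after reading 0 we have: an odd number of 0s has been read so far → q1
  δ(q0, 1): in q0 (an even number of 0s has been read so far), after reading 1 we have: an even number of 0s has been read so far → q0
  δ(q1, 0): in q1 (an odd number of 0s has been read so far), after reading 0 we have: an even number of 0s has been read so far → q0
  δ(q1, 1): in q1 (an odd number of 0s has been read so far), after reading 1 we have: an odd number of 0s has been read so far → q1
A string is accepted iff it ends in {q0}, i.e. an even number of 0s has been read so far.
Language: All binary strings with an even number of 0s

Final answer: All binary strings with an even number of 0s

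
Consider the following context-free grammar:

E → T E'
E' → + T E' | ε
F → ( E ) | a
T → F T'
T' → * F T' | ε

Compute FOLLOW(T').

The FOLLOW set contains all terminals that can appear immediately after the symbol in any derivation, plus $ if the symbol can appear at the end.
Useful FIRST sets: FIRST(E') = {+, ε}, FIRST(T') = {*, ε} (both E' and T' are nullable).
FOLLOW(E): E is the start symbol → $; E appears in F → ( E ) followed by ')' → FOLLOW(E) = {), $}.
FOLLOW(E'): E' appears at the right end of E → T E' and of E' → + T E', so FOLLOW(E') ⊇ FOLLOW(E) (the second occurrence adds nothing new). FOLLOW(E') = {), $}.
FOLLOW(T): in E → T E' and E' → + T E', T is followed by E': add FIRST(E') minus ε = {+}; since E' is nullable, also add FOLLOW(E) and FOLLOW(E') = {), $}. FOLLOW(T) = {+, ), $}.
FOLLOW(T'): T' appears at the right end of T → F T' and of T' → * F T', so FOLLOW(T') = FOLLOW(T) = {+, ), $}.

Final answer: {$, ), +}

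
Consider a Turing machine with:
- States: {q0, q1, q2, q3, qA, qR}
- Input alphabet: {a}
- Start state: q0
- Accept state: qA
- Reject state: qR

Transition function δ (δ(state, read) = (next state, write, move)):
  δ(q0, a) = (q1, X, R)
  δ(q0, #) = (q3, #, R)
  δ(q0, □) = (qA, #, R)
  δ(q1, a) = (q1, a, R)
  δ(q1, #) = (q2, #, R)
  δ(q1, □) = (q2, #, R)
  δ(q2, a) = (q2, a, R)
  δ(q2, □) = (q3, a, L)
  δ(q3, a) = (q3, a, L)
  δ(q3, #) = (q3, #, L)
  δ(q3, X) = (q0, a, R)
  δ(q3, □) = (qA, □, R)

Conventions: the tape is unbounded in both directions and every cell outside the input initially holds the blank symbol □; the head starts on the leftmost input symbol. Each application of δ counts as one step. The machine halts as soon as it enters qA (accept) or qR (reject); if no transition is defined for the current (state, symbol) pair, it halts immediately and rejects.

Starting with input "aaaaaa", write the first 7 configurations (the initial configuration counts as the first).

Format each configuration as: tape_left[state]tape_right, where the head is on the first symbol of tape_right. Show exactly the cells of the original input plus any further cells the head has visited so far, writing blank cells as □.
Step 0: [q0]aaaaaa (head at position 0)
Step 1: δ(q0, a) = (q1, X, R)  ⊢  X[q1]aaaaa (head at position 1)
Step 2: δ(q1, a) = (q1, a, R)  ⊢  Xa[q1]aaaa (head at position 2)
Step 3: δ(q1, a) = (q1, a, R)  ⊢  Xaa[q1]aaa (head at position 3)
Step 4: δ(q1, a) = (q1, a, R)  ⊢  Xaaa[q1]aa (head at position 4)
Step 5: δ(q1, a) = (q1, a, R)  ⊢  Xaaaa[q1]a (head at position 5)
Step 6: δ(q1, a) = (q1, a, R)  ⊢  Xaaaaa[q1]□ (head at position 6)

Final answer: [q0]aaaaaa ⊢ X[q1]aaaaa ⊢ Xa[q1]aaaa ⊢ Xaa[q1]aaa ⊢ Xaaa[q1]aa ⊢ Xaaaa[q1]a ⊢ Xaaaaa[q1]□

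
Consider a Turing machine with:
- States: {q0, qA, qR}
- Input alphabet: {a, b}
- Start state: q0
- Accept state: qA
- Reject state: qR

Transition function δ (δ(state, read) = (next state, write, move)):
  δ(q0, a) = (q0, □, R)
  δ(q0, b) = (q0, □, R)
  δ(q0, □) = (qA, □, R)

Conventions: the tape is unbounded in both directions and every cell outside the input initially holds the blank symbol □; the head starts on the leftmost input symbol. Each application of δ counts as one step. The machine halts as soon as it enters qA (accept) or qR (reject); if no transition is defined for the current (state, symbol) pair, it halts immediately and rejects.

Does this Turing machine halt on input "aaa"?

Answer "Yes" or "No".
Step 0: [q0]aaa (head at position 0)
Step 1: δ(q0, a) = (q0, □, R)  ⊢  □[q0]aa (head at position 1)
Step 2: δ(q0, a) = (q0, □, R)  ⊢  □□[q0]a (head at position 2)
Step 3: δ(q0, a) = (q0, □, R)  ⊢  □□□[q0]□ (head at position 3)
Step 4: δ(q0, □) = (qA, □, R)  ⊢  □□□□[qA]□ (head at position 4)
The machine is in qA, so it halts and accepts.
It halts after 4 steps.

Final answer: Yes - halts after 4 steps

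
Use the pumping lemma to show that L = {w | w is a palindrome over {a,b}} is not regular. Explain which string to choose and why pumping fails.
Language: L = {w | w is a palindrome over {a,b}} (strings that read the same forwards and backwards)
Step 1: Assume for contradiction that L is regular, with pumping length p.
Step 2: Choose s = a^p b a^p. Then s ∈ L (it reads the same forwards and backwards) and |s| ≥ p.
Step 3: Consider any decomposition s = xyz with |xy| ≤ p and |y| > 0. Since |xy| ≤ p and the first p symbols of s are all a's, y = a^k for some k with 1 ≤ k ≤ p.
Step 4: Pumping up (i = 2): xy²z = a^(p+k) b a^p. Its reverse is a^p b a^(p+k) ≠ a^(p+k) b a^p (the single b is no longer in the middle), so xy²z is not a palindrome and xy²z ∉ L.
This contradicts the pumping lemma, so L is not regular.

Final answer: Choose s = a^p b a^p. Since |xy| ≤ p, y = a^k with k ≥ 1. Then xy²z = a^(p+k) b a^p is not a palindrome, so ∉ L.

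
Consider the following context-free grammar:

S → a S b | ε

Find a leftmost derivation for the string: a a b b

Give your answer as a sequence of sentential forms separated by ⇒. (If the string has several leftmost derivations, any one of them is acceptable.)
Start with S.
Step 1: the leftmost non-terminal is S; apply S → a S b:  a S b
Step 2: the leftmost non-terminal is S; apply S → a S b:  a a S b b
Step 3: the leftmost non-terminal is S; apply S → ε:  a a b b

Final answer: S ⇒ a S b ⇒ a a S b b ⇒ a a b b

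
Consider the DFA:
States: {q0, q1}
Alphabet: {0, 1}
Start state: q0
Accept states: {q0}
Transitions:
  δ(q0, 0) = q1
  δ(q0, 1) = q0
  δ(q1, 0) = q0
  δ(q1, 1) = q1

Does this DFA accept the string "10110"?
Processing string "10110":
  q0 --1--> q0
  q0 --0--> q1
  q1 --1--> q1
  q1 --1--> q1
  q1 --0--> q0
Final state: q0
Accept states: {q0}
q0 is an accept state, so the string is accepted.

Final answer: Yes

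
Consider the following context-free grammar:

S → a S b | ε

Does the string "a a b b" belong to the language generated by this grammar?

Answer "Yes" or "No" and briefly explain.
A derivation exists: S ⇒ a S b ⇒ a a S b b ⇒ a a b b (using S → a S b twice, then S → ε).

Final answer: Yes - a valid derivation exists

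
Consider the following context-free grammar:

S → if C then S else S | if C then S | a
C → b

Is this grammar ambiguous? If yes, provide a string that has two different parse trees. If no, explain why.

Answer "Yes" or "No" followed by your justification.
The 'dangling else' can attach to either if. Two leftmost derivations of  if b then if b then a else a:
  (1) S ⇒ if C then S else S ⇒ if b then S else S ⇒ if b then if C then S else S ⇒ if b then if b then S else S ⇒ if b then if b then a else S ⇒ if b then if b then a else a   (else belongs to the outer if)
  (2) S ⇒ if C then S ⇒ if b then S ⇒ if b then if C then S else S ⇒ if b then if b then S else S ⇒ if b then if b then a else S ⇒ if b then if b then a else a   (else belongs to the inner if)
Two distinct parse trees for the same string, so the grammar is ambiguous.

Final answer: Yes - the string 'if b then if b then a else a' has two distinct leftmost derivations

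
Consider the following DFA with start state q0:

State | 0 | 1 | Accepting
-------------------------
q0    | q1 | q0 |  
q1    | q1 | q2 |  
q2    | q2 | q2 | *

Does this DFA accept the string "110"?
Start in q0.
Read '1': q0 → q0
Read '1': q0 → q0
Read '0': q0 → q1
Final state q1 is not accepting, so the string is rejected.

Final answer: No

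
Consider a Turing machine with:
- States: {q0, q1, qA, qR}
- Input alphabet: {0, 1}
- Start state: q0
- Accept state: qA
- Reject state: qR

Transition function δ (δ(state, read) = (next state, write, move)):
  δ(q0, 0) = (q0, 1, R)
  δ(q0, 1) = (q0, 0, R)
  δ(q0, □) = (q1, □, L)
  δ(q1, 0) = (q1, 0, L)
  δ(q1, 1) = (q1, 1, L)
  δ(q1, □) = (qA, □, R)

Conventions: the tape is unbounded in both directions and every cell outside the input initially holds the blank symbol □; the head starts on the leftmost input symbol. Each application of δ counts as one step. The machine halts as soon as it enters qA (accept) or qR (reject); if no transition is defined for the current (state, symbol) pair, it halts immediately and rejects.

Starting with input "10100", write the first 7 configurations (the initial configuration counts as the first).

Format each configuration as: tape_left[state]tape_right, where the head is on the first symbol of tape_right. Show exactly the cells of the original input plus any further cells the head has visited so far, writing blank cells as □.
Step 0: [q0]10100 (head at position 0)
Step 1: δ(q0, 1) = (q0, 0, R)  ⊢  0[q0]0100 (head at position 1)
Step 2: δ(q0, 0) = (q0, 1, R)  ⊢  01[q0]100 (head at position 2)
Step 3: δ(q0, 1) = (q0, 0, R)  ⊢  010[q0]00 (head at position 3)
Step 4: δ(q0, 0) = (q0, 1, R)  ⊢  0101[q0]0 (head at position 4)
Step 5: δ(q0, 0) = (q0, 1, R)  ⊢  01011[q0]□ (head at position 5)
Step 6: δ(q0, □) = (q1, □, L)  ⊢  0101[q1]1□ (head at position 4)

Final answer: [q0]10100 ⊢ 0[q0]0100 ⊢ 01[q0]100 ⊢ 010[q0]00 ⊢ 0101[q0]0 ⊢ 01011[q0]□ ⊢ 0101[q1]1□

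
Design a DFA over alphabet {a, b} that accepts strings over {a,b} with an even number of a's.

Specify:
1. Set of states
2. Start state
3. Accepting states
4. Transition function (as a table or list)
One valid DFA (any DFA recognizing the same language is acceptable):
States: {q0, q1}
Start: q0
Accepting: {q0}
Transitions (accepting states marked with *):
State | a | b | Accepting
-------------------------
q0    | q1 | q0 | *
q1    | q0 | q1 |  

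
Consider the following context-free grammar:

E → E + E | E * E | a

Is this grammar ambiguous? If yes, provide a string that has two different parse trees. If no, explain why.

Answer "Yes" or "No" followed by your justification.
Two different leftmost derivations of a + a * a:
  (1) E ⇒ E + E ⇒ a + E ⇒ a + E * E ⇒ a + a * E ⇒ a + a * a   (tree groups a + (a * a))
  (2) E ⇒ E * E ⇒ E + E * E ⇒ a + E * E ⇒ a + a * E ⇒ a + a * a   (tree groups (a + a) * a)
Two distinct leftmost derivations = two distinct parse trees, so the grammar is ambiguous.

Final answer: Yes - the string 'a + a * a' has two distinct leftmost derivations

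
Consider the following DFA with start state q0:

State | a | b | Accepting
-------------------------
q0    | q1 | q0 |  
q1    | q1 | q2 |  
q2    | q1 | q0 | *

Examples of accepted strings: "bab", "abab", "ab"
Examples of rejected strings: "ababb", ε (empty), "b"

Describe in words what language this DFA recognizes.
strings over {a,b} ending with 'ab'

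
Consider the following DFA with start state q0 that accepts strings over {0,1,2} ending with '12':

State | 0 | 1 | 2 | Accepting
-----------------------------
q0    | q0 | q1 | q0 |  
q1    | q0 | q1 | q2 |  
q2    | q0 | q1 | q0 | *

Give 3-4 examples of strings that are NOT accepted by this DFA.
Any strings that end in a non-accepting state work; for example:
"1": q0 → q1; q1 is not accepting → rejected
"0120": q0 → q0 → q1 → q2 → q0; q0 is not accepting → rejected
"0200": q0 → q0 → q0 → q0 → q0; q0 is not accepting → rejected
"1100": q0 → q1 → q1 → q0 → q0; q0 is not accepting → rejected

Final answer: "1", "0120", "0200", "1100"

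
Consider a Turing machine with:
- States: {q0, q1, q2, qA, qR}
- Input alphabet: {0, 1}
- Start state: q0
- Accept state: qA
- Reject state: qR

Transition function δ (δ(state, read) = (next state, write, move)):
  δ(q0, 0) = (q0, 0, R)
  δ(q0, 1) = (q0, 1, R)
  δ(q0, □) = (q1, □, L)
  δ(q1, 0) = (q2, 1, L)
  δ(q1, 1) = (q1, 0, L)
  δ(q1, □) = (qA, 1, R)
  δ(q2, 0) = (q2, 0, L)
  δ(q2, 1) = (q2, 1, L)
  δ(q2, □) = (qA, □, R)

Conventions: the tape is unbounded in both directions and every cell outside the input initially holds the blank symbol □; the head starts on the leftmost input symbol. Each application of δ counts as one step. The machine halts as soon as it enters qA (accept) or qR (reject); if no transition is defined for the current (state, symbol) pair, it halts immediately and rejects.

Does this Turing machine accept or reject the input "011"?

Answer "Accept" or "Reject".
Step 0: [q0]011 (head at position 0)
Step 1: δ(q0, 0) = (q0, 0, R)  ⊢  0[q0]11 (head at position 1)
Step 2: δ(q0, 1) = (q0, 1, R)  ⊢  01[q0]1 (head at position 2)
Step 3: δ(q0, 1) = (q0, 1, R)  ⊢  011[q0]□ (head at position 3)
Step 4: δ(q0, □) = (q1, □, L)  ⊢  01[q1]1□ (head at position 2)
Step 5: δ(q1, 1) = (q1, 0, L)  ⊢  0[q1]10□ (head at position 1)
Step 6: δ(q1, 1) = (q1, 0, L)  ⊢  [q1]000□ (head at position 0)
Step 7: δ(q1, 0) = (q2, 1, L)  ⊢  [q2]□100□ (head at position -1)
Step 8: δ(q2, □) = (qA, □, R)  ⊢  □[qA]100□ (head at position 0)
The machine is in qA, so it halts and accepts.

Final answer: Accept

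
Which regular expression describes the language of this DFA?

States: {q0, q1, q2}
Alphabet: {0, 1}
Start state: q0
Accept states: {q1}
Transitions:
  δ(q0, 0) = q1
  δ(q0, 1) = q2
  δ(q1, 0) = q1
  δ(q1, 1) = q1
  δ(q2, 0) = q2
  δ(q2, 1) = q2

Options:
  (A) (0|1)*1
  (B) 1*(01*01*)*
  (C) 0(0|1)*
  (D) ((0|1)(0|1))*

Testing sample strings against the DFA:
  '01' -> accepted
  '10010' -> rejected
  '000' -> accepted
  '101' -> rejected
Checking each option for a counterexample:
  (A) (0|1)*1: '0' is accepted by the DFA but does not match the regex → eliminated
  (B) 1*(01*01*)*: ε is rejected by the DFA but matches the regex → eliminated
  (C) 0(0|1)*: agrees with the DFA on all strings of length ≤ 4
  (D) ((0|1)(0|1))*: ε is rejected by the DFA but matches the regex → eliminated
Only (C) 0(0|1)* is consistent with the DFA.

Final answer: (C) 0(0|1)*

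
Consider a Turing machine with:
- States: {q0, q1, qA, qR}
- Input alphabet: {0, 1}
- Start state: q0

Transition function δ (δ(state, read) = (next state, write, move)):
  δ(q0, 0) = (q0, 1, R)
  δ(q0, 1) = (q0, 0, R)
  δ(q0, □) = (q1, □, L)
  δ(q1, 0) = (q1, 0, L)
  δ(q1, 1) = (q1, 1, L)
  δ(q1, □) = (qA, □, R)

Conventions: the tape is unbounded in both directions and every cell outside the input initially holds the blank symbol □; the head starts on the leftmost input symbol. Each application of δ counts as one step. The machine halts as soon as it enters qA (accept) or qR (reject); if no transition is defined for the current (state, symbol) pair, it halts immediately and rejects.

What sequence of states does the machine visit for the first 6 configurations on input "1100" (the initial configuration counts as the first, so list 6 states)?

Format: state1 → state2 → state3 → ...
Step 0: [q0]1100 (head at position 0)
Step 1: δ(q0, 1) = (q0, 0, R)  ⊢  0[q0]100 (head at position 1)
Step 2: δ(q0, 1) = (q0, 0, R)  ⊢  00[q0]00 (head at position 2)
Step 3: δ(q0, 0) = (q0, 1, R)  ⊢  001[q0]0 (head at position 3)
Step 4: δ(q0, 0) = (q0, 1, R)  ⊢  0011[q0]□ (head at position 4)
Step 5: δ(q0, □) = (q1, □, L)  ⊢  001[q1]1□ (head at position 3)
Reading off the states of these 6 configurations: q0 → q0 → q0 → q0 → q0 → q1

Final answer: q0 → q0 → q0 → q0 → q0 → q1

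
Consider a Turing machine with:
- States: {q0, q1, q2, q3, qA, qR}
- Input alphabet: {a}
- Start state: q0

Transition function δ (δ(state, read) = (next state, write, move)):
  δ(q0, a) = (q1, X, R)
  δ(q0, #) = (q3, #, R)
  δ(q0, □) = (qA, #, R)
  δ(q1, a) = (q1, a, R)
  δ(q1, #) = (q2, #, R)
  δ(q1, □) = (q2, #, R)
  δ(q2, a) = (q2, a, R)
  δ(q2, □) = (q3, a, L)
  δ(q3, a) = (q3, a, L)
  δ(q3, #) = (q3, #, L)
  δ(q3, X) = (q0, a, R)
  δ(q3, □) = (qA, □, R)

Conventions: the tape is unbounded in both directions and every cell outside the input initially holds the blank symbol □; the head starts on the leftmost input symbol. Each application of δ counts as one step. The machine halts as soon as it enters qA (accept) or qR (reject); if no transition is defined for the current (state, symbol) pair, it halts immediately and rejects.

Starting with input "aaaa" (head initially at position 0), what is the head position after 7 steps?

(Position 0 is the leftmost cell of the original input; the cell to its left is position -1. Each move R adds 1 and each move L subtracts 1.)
Step 0: [q0]aaaa (head at position 0)
Step 1: δ(q0, a) = (q1, X, R)  ⊢  X[q1]aaa (head at position 1)
Step 2: δ(q1, a) = (q1, a, R)  ⊢  Xa[q1]aa (head at position 2)
Step 3: δ(q1, a) = (q1, a, R)  ⊢  Xaa[q1]a (head at position 3)
Step 4: δ(q1, a) = (q1, a, R)  ⊢  Xaaa[q1]□ (head at position 4)
Step 5: δ(q1, □) = (q2, #, R)  ⊢  Xaaa#[q2]□ (head at position 5)
Step 6: δ(q2, □) = (q3, a, L)  ⊢  Xaaa[q3]#a (head at position 4)
Step 7: δ(q3, #) = (q3, #, L)  ⊢  Xaa[q3]a#a (head at position 3)
Head position after 7 steps: 3

Final answer: Position 3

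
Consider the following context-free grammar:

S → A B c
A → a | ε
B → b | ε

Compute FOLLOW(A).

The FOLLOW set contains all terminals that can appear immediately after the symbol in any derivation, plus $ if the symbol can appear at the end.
A occurs in S → A B c followed by B c. Add FIRST(B) minus ε = {b}; B is nullable (B → ε), so what follows B can also follow A: the terminal c. FOLLOW(A) = {b, c}.

Final answer: {b, c}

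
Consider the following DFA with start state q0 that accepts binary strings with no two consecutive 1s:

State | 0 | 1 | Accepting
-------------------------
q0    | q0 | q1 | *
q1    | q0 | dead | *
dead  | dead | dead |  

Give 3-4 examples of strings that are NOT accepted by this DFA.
Any strings that end in a non-accepting state work; for example:
"011": q0 → q0 → q1 → dead; dead is not accepting → rejected
"110": q0 → q1 → dead → dead; dead is not accepting → rejected
"0110": q0 → q0 → q1 → dead → dead; dead is not accepting → rejected
"1100": q0 → q1 → dead → dead → dead; dead is not accepting → rejected

Final answer: "011", "110", "0110", "1100"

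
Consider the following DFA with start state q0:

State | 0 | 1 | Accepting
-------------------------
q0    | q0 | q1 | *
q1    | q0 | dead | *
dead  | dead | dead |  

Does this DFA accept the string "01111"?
Start in q0.
Read '0': q0 → q0
Read '1': q0 → q1
Read '1': q1 → dead
Read '1': dead → dead
Read '1': dead → dead
Final state dead is not accepting, so the string is rejected.

Final answer: No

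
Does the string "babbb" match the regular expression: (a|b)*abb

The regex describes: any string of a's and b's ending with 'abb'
No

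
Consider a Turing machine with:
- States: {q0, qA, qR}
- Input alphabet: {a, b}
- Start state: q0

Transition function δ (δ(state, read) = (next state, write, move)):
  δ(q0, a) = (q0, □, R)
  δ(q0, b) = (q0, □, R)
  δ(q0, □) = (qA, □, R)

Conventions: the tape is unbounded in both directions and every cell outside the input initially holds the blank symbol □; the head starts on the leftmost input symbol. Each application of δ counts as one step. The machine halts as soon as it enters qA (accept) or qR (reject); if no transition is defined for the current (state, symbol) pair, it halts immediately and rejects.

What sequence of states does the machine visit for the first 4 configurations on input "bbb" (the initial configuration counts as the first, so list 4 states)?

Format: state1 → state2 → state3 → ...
Step 0: [q0]bbb (head at position 0)
Step 1: δ(q0, b) = (q0, □, R)  ⊢  □[q0]bb (head at position 1)
Step 2: δ(q0, b) = (q0, □, R)  ⊢  □□[q0]b (head at position 2)
Step 3: δ(q0, b) = (q0, □, R)  ⊢  □□□[q0]□ (head at position 3)
Reading off the states of these 4 configurations: q0 → q0 → q0 → q0

Final answer: q0 → q0 → q0 → q0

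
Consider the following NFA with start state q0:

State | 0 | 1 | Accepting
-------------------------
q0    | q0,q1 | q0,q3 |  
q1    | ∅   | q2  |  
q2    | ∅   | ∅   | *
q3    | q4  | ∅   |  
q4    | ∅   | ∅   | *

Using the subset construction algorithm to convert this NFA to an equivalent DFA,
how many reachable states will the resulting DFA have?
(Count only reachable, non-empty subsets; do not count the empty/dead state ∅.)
Start subset: {q0}
{q0}: on 0 → {q0, q1}, on 1 → {q0, q3}
{q0, q1}: on 0 → {q0, q1}, on 1 → {q0, q2, q3}
{q0, q3}: on 0 → {q0, q1, q4}, on 1 → {q0, q3}
{q0, q2, q3}: on 0 → {q0, q1, q4}, on 1 → {q0, q3}
{q0, q1, q4}: on 0 → {q0, q1}, on 1 → {q0, q2, q3}
Reachable non-empty subsets: {q0}, {q0, q1}, {q0, q3}, {q0, q2, q3}, {q0, q1, q4} — 5 in total.

Final answer: 5 states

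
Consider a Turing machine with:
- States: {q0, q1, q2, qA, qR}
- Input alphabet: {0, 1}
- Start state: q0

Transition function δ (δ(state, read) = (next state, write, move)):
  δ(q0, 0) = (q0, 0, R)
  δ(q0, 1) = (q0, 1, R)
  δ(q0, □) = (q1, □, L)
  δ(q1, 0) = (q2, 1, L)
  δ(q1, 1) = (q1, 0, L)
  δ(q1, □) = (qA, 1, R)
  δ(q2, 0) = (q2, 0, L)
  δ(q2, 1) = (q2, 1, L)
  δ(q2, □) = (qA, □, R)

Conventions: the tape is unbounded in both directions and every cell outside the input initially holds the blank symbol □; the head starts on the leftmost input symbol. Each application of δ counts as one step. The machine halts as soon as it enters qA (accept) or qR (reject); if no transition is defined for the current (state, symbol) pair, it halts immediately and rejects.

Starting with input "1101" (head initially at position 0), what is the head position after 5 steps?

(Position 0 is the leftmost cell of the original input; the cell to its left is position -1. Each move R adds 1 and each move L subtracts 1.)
Step 0: [q0]1101 (head at position 0)
Step 1: δ(q0, 1) = (q0, 1, R)  ⊢  1[q0]101 (head at position 1)
Step 2: δ(q0, 1) = (q0, 1, R)  ⊢  11[q0]01 (head at position 2)
Step 3: δ(q0, 0) = (q0, 0, R)  ⊢  110[q0]1 (head at position 3)
Step 4: δ(q0, 1) = (q0, 1, R)  ⊢  1101[q0]□ (head at position 4)
Step 5: δ(q0, □) = (q1, □, L)  ⊢  110[q1]1□ (head at position 3)
Head position after 5 steps: 3

Final answer: Position 3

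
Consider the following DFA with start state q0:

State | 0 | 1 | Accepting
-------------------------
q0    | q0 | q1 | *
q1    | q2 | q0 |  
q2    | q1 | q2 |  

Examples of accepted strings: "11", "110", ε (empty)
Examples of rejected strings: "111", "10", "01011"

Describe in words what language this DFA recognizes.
binary numbers divisible by 3 (treating the string as a binary integer; leading zeros allowed, the empty string counts as 0)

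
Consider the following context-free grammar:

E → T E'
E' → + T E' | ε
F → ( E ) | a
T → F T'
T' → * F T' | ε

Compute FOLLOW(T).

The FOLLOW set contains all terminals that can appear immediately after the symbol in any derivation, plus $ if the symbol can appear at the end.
Useful FIRST sets: FIRST(E') = {+, ε}, FIRST(T') = {*, ε} (both E' and T' are nullable).
FOLLOW(E): E is the start symbol → $; E appears in F → ( E ) followed by ')' → FOLLOW(E) = {), $}.
FOLLOW(E'): E' appears at the right end of E → T E' and of E' → + T E', so FOLLOW(E') ⊇ FOLLOW(E) (the second occurrence adds nothing new). FOLLOW(E') = {), $}.
FOLLOW(T): in E → T E' and E' → + T E', T is followed by E': add FIRST(E') minus ε = {+}; since E' is nullable, also add FOLLOW(E) and FOLLOW(E') = {), $}. FOLLOW(T) = {+, ), $}.

Final answer: {$, ), +}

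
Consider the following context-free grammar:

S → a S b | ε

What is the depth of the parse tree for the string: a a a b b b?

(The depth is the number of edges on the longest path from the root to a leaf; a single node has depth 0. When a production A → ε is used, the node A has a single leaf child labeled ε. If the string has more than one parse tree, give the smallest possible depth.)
The only parse tree applies S → a S b 3 times (once per matching a…b pair) and then S → ε.
The S nodes sit at depths 0, 1, …, 3; the innermost S (depth 3) has the single child ε at depth 4.
The terminal leaves a, b are at depths 1..3, so the longest root-to-leaf path is S → S → … → S → ε with 4 edges.
Depth = 4.

Final answer: 4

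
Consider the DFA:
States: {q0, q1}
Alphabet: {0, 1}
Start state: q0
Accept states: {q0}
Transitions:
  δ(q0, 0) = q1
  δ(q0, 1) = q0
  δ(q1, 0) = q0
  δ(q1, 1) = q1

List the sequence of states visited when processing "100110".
Starting at q0
Read '1': q0 -> q0
Read '0': q0 -> q1
Read '0': q1 -> q0
Read '1': q0 -> q0
Read '1': q0 -> q0
Read '0': q0 -> q1

Final answer: q0 -> q0 -> q1 -> q0 -> q0 -> q0 -> q1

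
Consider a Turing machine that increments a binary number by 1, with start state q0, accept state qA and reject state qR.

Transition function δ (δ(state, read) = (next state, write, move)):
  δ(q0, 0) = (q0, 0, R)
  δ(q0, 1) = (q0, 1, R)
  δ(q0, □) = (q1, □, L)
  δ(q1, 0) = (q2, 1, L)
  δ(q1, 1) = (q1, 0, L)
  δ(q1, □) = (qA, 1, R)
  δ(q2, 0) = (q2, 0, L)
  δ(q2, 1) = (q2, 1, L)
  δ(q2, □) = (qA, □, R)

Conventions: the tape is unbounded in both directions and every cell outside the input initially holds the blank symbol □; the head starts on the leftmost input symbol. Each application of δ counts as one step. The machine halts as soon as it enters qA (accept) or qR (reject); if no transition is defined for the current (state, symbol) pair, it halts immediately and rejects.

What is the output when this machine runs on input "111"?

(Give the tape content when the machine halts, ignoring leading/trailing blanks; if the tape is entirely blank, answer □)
Step 0: [q0]111 (head at position 0)
Step 1: δ(q0, 1) = (q0, 1, R)  ⊢  1[q0]11 (head at position 1)
Step 2: δ(q0, 1) = (q0, 1, R)  ⊢  11[q0]1 (head at position 2)
Step 3: δ(q0, 1) = (q0, 1, R)  ⊢  111[q0]□ (head at position 3)
Step 4: δ(q0, □) = (q1, □, L)  ⊢  11[q1]1□ (head at position 2)
Step 5: δ(q1, 1) = (q1, 0, L)  ⊢  1[q1]10□ (head at position 1)
Step 6: δ(q1, 1) = (q1, 0, L)  ⊢  [q1]100□ (head at position 0)
Step 7: δ(q1, 1) = (q1, 0, L)  ⊢  [q1]□000□ (head at position -1)
Step 8: δ(q1, □) = (qA, 1, R)  ⊢  1[qA]000□ (head at position 0)
The machine is in qA, so it halts and accepts.
Tape content when halted (ignoring surrounding blanks): 1000

Final answer: Output: 1000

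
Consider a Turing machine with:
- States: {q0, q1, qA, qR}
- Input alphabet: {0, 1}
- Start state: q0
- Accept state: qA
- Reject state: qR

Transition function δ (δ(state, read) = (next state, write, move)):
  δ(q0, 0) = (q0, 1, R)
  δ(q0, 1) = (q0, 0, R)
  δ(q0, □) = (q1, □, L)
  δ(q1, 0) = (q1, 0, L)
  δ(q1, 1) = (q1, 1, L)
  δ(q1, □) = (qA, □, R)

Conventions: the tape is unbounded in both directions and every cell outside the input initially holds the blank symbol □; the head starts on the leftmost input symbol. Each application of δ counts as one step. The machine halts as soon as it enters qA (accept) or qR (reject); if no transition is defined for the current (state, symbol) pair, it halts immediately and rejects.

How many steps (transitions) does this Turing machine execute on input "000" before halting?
Step 0: [q0]000 (head at position 0)
Step 1: δ(q0, 0) = (q0, 1, R)  ⊢  1[q0]00 (head at position 1)
Step 2: δ(q0, 0) = (q0, 1, R)  ⊢  11[q0]0 (head at position 2)
Step 3: δ(q0, 0) = (q0, 1, R)  ⊢  111[q0]□ (head at position 3)
Step 4: δ(q0, □) = (q1, □, L)  ⊢  11[q1]1□ (head at position 2)
Step 5: δ(q1, 1) = (q1, 1, L)  ⊢  1[q1]11□ (head at position 1)
Step 6: δ(q1, 1) = (q1, 1, L)  ⊢  [q1]111□ (head at position 0)
Step 7: δ(q1, 1) = (q1, 1, L)  ⊢  [q1]□111□ (head at position -1)
Step 8: δ(q1, □) = (qA, □, R)  ⊢  □[qA]111□ (head at position 0)
The machine is in qA, so it halts and accepts.
Number of transitions executed: 8.

Final answer: 8 steps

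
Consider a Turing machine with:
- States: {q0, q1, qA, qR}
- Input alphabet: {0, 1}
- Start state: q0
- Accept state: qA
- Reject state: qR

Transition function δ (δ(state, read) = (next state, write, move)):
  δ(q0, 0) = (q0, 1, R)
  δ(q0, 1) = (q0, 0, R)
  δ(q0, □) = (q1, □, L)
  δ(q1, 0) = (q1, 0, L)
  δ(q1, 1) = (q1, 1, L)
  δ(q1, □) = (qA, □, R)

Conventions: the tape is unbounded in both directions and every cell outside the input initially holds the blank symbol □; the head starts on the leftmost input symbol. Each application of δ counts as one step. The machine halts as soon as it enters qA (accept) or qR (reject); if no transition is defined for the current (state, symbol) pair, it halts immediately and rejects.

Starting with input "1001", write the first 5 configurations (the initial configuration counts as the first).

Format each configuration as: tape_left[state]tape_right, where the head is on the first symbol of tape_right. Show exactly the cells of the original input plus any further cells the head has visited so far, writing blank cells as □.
Step 0: [q0]1001 (head at position 0)
Step 1: δ(q0, 1) = (q0, 0, R)  ⊢  0[q0]001 (head at position 1)
Step 2: δ(q0, 0) = (q0, 1, R)  ⊢  01[q0]01 (head at position 2)
Step 3: δ(q0, 0) = (q0, 1, R)  ⊢  011[q0]1 (head at position 3)
Step 4: δ(q0, 1) = (q0, 0, R)  ⊢  0110[q0]□ (head at position 4)

Final answer: [q0]1001 ⊢ 0[q0]001 ⊢ 01[q0]01 ⊢ 011[q0]1 ⊢ 0110[q0]□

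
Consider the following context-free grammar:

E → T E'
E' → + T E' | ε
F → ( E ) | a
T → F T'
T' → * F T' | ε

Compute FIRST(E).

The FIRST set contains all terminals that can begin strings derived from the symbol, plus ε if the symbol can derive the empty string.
FIRST(F): F → ( E ) contributes '(' and F → a contributes 'a', so FIRST(F) = {(, a}. F is not nullable.
FIRST(T): T → F T' begins with F, and F is not nullable, so FIRST(T) = FIRST(F) = {(, a}.
FIRST(E): E → T E' begins with T, and T is not nullable, so FIRST(E) = FIRST(T) = {(, a}.

Final answer: {(, a}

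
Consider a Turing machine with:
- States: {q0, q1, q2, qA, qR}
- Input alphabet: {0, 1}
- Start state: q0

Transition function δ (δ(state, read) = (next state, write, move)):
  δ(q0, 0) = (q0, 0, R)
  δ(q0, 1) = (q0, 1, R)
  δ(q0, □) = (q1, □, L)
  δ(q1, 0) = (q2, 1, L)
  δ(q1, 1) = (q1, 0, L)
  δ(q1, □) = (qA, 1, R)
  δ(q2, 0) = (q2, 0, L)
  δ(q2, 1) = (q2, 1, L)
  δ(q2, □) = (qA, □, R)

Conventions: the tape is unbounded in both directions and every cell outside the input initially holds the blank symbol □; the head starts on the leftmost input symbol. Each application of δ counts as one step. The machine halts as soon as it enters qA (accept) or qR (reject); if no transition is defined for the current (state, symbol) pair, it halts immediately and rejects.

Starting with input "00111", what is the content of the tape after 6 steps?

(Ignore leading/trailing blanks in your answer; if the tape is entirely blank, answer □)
Step 0: [q0]00111 (head at position 0)
Step 1: δ(q0, 0) = (q0, 0, R)  ⊢  0[q0]0111 (head at position 1)
Step 2: δ(q0, 0) = (q0, 0, R)  ⊢  00[q0]111 (head at position 2)
Step 3: δ(q0, 1) = (q0, 1, R)  ⊢  001[q0]11 (head at position 3)
Step 4: δ(q0, 1) = (q0, 1, R)  ⊢  0011[q0]1 (head at position 4)
Step 5: δ(q0, 1) = (q0, 1, R)  ⊢  00111[q0]□ (head at position 5)
Step 6: δ(q0, □) = (q1, □, L)  ⊢  0011[q1]1□ (head at position 4)
Tape after 6 steps (ignoring surrounding blanks): 00111

Final answer: Tape: 00111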